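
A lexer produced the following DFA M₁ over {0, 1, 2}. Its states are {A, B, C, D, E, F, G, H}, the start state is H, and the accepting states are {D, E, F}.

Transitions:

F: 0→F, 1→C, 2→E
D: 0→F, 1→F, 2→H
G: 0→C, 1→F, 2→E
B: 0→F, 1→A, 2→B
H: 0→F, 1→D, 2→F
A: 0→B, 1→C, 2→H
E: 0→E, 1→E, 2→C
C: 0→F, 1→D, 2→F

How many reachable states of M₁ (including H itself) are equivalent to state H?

First remove the unreachable states {A,B,G}; 5 states remain.
Initial partition by acceptance: {D,E,F} | {C,H}.
On input 1, block {D,E,F} splits into {D,E} and {F}.
On input 0, block {D,E} splits into {D} and {E}.
Stable partition: {D} | {C,H} | {F} | {E} — 4 equivalence classes.
State H belongs to the block {C,H}, which has 2 states.

2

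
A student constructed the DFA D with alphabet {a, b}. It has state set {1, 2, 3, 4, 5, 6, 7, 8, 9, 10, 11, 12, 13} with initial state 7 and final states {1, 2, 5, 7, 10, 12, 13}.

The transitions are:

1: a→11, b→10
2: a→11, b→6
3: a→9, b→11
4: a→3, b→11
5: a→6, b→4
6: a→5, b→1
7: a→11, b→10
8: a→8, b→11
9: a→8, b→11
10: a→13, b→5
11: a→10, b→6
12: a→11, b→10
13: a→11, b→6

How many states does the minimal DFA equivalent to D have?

States {2,12} cannot be reached from the start state, so discard them.
Start with accepting vs non-accepting: {1,5,7,10,13} | {3,4,6,8,9,11}.
On input a, block {1,5,7,10,13} splits into {1,5,7,13} and {10}.
On input b, block {1,5,7,13} splits into {1,7} and {5,13}.
On input a, block {3,4,6,8,9,11} splits into {3,4,8,9} and {6} and {11}.
Refine {5,13} on symbol a: members go to different blocks, giving {5} and {13}.
The partition is now stable with 7 blocks: {1,7} | {3,4,8,9} | {10} | {5} | {6} | {11} | {13}.

7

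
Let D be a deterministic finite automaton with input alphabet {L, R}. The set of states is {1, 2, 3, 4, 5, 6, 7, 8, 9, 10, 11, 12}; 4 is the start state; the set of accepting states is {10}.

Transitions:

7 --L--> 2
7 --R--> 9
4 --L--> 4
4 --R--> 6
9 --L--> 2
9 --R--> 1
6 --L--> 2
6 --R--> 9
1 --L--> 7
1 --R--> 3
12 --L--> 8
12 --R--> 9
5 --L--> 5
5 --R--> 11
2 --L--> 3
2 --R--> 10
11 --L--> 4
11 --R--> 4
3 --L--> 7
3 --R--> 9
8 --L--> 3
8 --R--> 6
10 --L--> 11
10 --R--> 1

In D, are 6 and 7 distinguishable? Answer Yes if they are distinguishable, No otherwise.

No

Reachable states from the start: {1,2,3,4,6,7,9,10,11}. Unreachable: {5,8,12} — drop them.
Initial partition by acceptance: {10} | {1,2,3,4,6,7,9,11}.
Split {1,2,3,4,6,7,9,11} by δ(·,R) → {1,3,4,6,7,9,11} and {2}.
Split {1,3,4,6,7,9,11} by δ(·,L) → {1,3,4,11} and {6,7,9}.
Split {1,3,4,11} by δ(·,L) → {1,3} and {4,11}.
Split {1,3} by δ(·,R) → {1} and {3}.
Split {6,7,9} by δ(·,R) → {6,7} and {9}.
Split {4,11} by δ(·,R) → {4} and {11}.
The partition is now stable with 8 blocks: {10} | {1} | {2} | {6,7} | {4} | {3} | {9} | {11}.
6 and 7 lie in the same block of the stable partition, so they are equivalent — no string distinguishes them.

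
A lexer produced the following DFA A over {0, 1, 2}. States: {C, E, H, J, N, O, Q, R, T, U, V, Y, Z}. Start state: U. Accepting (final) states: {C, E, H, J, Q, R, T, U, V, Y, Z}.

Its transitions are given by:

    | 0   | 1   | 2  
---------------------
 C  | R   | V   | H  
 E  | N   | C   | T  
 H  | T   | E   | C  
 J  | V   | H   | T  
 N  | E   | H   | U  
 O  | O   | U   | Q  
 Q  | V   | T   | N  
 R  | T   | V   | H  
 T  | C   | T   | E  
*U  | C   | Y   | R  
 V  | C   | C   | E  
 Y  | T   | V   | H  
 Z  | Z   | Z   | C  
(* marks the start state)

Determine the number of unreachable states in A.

4

BFS from U reaches {C, E, H, N, R, T, U, V, Y}; the 4 state(s) J, O, Q, Z are never visited.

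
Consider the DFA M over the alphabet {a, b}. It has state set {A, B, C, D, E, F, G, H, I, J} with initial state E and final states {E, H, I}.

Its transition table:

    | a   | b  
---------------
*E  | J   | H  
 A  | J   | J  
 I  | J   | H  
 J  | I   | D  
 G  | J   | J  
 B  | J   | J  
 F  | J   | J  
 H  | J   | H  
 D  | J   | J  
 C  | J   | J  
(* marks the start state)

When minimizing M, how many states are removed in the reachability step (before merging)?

Starting at E and following transitions, the reachable set is {D, E, H, I, J}. That leaves A, B, C, F, G unreachable — 5 in total.

5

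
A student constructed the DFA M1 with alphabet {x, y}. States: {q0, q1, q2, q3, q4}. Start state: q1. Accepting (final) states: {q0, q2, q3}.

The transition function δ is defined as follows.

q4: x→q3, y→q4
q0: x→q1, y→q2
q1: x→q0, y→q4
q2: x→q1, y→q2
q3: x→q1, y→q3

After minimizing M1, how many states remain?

All states are reachable from the start state.
P0 = {q0,q2,q3} | {q1,q4}.
No further refinement is possible. Final partition (2 blocks): {q0,q2,q3} | {q1,q4}.

2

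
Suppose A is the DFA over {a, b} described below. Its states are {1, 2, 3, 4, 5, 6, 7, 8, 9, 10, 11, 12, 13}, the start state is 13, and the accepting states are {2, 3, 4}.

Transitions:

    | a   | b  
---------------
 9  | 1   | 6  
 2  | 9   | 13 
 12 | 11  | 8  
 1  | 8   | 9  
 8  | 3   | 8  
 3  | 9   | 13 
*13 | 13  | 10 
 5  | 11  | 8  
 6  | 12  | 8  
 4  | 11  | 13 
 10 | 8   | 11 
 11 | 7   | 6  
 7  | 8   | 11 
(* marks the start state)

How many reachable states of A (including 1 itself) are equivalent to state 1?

States {2,4,5} cannot be reached from the start state, so discard them.
P0 = {3} | {1,6,7,8,9,10,11,12,13}.
On input a, block {1,6,7,8,9,10,11,12,13} splits into {1,6,7,9,10,11,12,13} and {8}.
Refine {1,6,7,9,10,11,12,13} on symbol a: members go to different blocks, giving {6,9,11,12,13} and {1,7,10}.
On input a, block {6,9,11,12,13} splits into {6,12,13} and {9,11}.
Split {6,12,13} by δ(·,a) → {6,13} and {12}.
On input a, block {6,13} splits into {6} and {13}.
No further refinement is possible. Final partition (7 blocks): {3} | {6} | {8} | {1,7,10} | {9,11} | {12} | {13}.
The equivalence class containing 1 is {1,7,10}, of size 3.

3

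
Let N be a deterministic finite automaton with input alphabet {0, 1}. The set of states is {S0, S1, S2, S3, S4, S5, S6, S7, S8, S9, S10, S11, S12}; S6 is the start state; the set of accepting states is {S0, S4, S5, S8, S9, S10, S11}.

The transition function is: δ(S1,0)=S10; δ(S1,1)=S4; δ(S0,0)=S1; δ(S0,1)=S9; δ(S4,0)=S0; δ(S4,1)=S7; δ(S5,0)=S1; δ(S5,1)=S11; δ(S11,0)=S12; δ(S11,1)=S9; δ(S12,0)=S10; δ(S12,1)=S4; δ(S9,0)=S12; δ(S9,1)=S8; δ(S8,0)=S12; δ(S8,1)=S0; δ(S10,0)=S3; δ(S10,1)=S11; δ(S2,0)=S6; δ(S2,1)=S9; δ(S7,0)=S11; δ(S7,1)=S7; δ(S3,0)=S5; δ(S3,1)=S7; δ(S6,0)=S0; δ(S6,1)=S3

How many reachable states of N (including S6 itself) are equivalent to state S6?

3

Reachable states from the start: {S0,S1,S3,S4,S5,S6,S7,S8,S9,S10,S11,S12}. Unreachable: {S2} — drop them.
P0 = {S0,S4,S5,S8,S9,S10,S11} | {S1,S3,S6,S7,S12}.
On input 0, block {S0,S4,S5,S8,S9,S10,S11} splits into {S0,S5,S8,S9,S10,S11} and {S4}.
On input 1, block {S1,S3,S6,S7,S12} splits into {S3,S6,S7} and {S1,S12}.
On input 0, block {S0,S5,S8,S9,S10,S11} splits into {S0,S5,S8,S9,S11} and {S10}.
Stable partition: {S0,S5,S8,S9,S11} | {S3,S6,S7} | {S4} | {S1,S12} | {S10} — 5 equivalence classes.
State S6 belongs to the block {S3,S6,S7}, which has 3 states.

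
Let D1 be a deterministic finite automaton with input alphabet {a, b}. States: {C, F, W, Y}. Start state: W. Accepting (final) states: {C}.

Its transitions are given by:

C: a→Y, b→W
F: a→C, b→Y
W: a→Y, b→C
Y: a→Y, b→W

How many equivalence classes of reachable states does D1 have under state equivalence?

3

States {F} cannot be reached from the start state, so discard them.
Start with accepting vs non-accepting: {C} | {W,Y}.
On input b, block {W,Y} splits into {W} and {Y}.
Stable partition: {C} | {W} | {Y} — 3 equivalence classes.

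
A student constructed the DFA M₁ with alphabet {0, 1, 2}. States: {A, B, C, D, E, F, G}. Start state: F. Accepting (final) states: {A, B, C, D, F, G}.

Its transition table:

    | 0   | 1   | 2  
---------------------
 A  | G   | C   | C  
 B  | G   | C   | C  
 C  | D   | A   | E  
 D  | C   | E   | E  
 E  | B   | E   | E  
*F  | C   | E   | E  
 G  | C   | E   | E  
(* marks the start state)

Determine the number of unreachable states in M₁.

0

Exploring from F, all states are eventually visited, so none are unreachable.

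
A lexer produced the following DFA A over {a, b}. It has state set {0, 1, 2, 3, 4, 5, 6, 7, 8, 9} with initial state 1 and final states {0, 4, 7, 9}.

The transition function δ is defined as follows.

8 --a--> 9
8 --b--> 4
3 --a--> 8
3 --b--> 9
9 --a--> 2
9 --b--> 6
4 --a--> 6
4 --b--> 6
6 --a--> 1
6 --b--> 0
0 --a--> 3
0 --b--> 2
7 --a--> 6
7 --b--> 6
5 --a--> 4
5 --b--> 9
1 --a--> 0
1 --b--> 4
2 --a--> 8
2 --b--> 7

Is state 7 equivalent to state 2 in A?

No

First remove the unreachable states {5}; 9 states remain.
Initial partition by acceptance: {0,4,7,9} | {1,2,3,6,8}.
Split {1,2,3,6,8} by δ(·,a) → {2,3,6} and {1,8}.
No further refinement is possible. Final partition (3 blocks): {0,4,7,9} | {2,3,6} | {1,8}.
7 and 2 end up in different blocks, so they are distinguishable. For instance, the string 'ε' is accepted from only 7.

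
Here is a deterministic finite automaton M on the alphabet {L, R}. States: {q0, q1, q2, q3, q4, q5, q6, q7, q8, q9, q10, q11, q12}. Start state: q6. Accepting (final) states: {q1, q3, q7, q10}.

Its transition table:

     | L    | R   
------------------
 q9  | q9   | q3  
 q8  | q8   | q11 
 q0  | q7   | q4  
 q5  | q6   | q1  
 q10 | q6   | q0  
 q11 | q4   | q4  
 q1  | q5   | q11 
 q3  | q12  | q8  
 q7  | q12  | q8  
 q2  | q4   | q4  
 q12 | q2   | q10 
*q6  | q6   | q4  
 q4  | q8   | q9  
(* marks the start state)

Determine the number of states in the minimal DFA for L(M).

States {q1,q5} cannot be reached from the start state, so discard them.
Initial partition by acceptance: {q3,q7,q10} | {q0,q2,q4,q6,q8,q9,q11,q12}.
Refine {q0,q2,q4,q6,q8,q9,q11,q12} on symbol L: members go to different blocks, giving {q2,q4,q6,q8,q9,q11,q12} and {q0}.
Split {q3,q7,q10} by δ(·,R) → {q3,q7} and {q10}.
Refine {q2,q4,q6,q8,q9,q11,q12} on symbol R: members go to different blocks, giving {q2,q4,q6,q8,q11} and {q9} and {q12}.
Refine {q2,q4,q6,q8,q11} on symbol R: members go to different blocks, giving {q2,q6,q8,q11} and {q4}.
Refine {q2,q6,q8,q11} on symbol L: members go to different blocks, giving {q2,q11} and {q6,q8}.
Refine {q6,q8} on symbol R: members go to different blocks, giving {q6} and {q8}.
The partition is now stable with 9 blocks: {q3,q7} | {q2,q11} | {q0} | {q10} | {q9} | {q12} | {q4} | {q6} | {q8}.

9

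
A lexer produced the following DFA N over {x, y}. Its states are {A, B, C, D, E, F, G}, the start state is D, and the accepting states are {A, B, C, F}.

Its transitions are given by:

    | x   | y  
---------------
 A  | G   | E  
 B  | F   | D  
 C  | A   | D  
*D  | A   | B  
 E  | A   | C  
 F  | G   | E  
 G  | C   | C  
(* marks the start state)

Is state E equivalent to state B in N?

No

Start with accepting vs non-accepting: {A,B,C,F} | {D,E,G}.
Split {A,B,C,F} by δ(·,x) → {A,F} and {B,C}.
Split {D,E,G} by δ(·,x) → {D,E} and {G}.
The partition is now stable with 4 blocks: {A,F} | {D,E} | {B,C} | {G}.
E and B end up in different blocks, so they are distinguishable. For instance, the string 'ε' is accepted from only B.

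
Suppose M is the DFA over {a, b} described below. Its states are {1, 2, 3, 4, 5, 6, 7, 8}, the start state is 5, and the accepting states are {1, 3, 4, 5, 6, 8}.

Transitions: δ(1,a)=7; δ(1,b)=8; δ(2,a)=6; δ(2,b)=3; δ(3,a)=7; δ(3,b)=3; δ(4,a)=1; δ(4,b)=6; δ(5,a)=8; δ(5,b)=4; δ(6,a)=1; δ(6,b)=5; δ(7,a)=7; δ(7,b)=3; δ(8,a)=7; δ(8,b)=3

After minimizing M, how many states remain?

First remove the unreachable states {2}; 7 states remain.
Initial partition by acceptance: {1,3,4,5,6,8} | {7}.
Split {1,3,4,5,6,8} by δ(·,a) → {1,3,8} and {4,5,6}.
The partition is now stable with 3 blocks: {1,3,8} | {7} | {4,5,6}.

3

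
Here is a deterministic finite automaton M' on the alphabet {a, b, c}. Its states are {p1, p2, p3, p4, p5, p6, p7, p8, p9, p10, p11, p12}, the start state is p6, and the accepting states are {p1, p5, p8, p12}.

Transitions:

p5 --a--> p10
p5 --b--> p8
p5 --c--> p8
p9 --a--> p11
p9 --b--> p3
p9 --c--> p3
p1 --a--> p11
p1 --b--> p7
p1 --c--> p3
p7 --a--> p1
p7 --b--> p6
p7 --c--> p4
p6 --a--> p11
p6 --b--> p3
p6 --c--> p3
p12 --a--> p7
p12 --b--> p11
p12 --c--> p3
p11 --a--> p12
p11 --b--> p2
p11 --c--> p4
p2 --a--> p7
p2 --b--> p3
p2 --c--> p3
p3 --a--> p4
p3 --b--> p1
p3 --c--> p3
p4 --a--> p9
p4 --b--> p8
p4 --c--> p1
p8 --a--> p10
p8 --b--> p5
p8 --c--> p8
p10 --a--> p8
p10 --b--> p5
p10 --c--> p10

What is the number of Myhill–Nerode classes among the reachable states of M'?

Initial partition by acceptance: {p1,p5,p8,p12} | {p2,p3,p4,p6,p7,p9,p10,p11}.
Split {p1,p5,p8,p12} by δ(·,b) → {p1,p12} and {p5,p8}.
On input a, block {p2,p3,p4,p6,p7,p9,p10,p11} splits into {p2,p3,p4,p6,p9} and {p7,p11} and {p10}.
Refine {p2,p3,p4,p6,p9} on symbol a: members go to different blocks, giving {p2,p6,p9} and {p3,p4}.
Split {p3,p4} by δ(·,a) → {p3} and {p4}.
No further refinement is possible. Final partition (7 blocks): {p1,p12} | {p2,p6,p9} | {p5,p8} | {p7,p11} | {p10} | {p3} | {p4}.

7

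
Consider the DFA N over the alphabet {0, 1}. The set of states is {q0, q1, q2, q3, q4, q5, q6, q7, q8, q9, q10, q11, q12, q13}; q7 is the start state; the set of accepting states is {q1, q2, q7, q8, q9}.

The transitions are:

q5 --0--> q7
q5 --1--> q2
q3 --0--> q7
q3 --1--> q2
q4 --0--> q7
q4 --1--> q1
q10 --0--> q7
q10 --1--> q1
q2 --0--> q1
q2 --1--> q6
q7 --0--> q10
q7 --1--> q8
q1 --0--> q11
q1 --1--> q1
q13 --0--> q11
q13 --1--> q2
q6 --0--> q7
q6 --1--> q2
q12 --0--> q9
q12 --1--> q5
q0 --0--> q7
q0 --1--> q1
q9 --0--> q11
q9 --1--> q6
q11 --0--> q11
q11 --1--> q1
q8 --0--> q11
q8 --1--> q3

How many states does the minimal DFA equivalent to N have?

7

Reachable states from the start: {q1,q2,q3,q6,q7,q8,q10,q11}. Unreachable: {q0,q4,q5,q9,q12,q13} — drop them.
P0 = {q1,q2,q7,q8} | {q3,q6,q10,q11}.
Split {q1,q2,q7,q8} by δ(·,0) → {q1,q7,q8} and {q2}.
On input 1, block {q1,q7,q8} splits into {q1,q7} and {q8}.
On input 1, block {q1,q7} splits into {q1} and {q7}.
Refine {q3,q6,q10,q11} on symbol 0: members go to different blocks, giving {q3,q6,q10} and {q11}.
On input 1, block {q3,q6,q10} splits into {q3,q6} and {q10}.
Stable partition: {q1} | {q3,q6} | {q2} | {q8} | {q7} | {q11} | {q10} — 7 equivalence classes.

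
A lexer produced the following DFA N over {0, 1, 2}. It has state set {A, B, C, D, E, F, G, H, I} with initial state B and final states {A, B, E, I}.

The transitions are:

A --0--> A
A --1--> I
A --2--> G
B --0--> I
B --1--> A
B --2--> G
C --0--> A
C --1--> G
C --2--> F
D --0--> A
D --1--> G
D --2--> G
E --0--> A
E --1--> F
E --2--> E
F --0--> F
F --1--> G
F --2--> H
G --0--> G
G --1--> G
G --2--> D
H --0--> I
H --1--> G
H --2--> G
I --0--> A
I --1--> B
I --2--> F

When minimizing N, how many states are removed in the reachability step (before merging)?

2

BFS from B reaches {A, B, D, F, G, H, I}; the 2 state(s) C, E are never visited.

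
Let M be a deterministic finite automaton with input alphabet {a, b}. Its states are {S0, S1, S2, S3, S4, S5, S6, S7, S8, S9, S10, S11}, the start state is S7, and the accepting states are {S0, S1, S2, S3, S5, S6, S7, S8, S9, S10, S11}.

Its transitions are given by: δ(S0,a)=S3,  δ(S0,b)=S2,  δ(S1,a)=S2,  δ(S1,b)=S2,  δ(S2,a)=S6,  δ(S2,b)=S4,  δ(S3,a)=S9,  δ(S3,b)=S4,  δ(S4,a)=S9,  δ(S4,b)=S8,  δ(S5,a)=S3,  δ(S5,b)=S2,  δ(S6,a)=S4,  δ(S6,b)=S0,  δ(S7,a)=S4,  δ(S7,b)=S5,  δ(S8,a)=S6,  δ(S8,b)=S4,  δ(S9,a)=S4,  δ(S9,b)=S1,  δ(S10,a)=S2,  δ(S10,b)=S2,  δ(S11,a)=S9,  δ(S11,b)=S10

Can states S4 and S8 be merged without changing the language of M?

No

Reachable states from the start: {S0,S1,S2,S3,S4,S5,S6,S7,S8,S9}. Unreachable: {S10,S11} — drop them.
P0 = {S0,S1,S2,S3,S5,S6,S7,S8,S9} | {S4}.
Refine {S0,S1,S2,S3,S5,S6,S7,S8,S9} on symbol a: members go to different blocks, giving {S0,S1,S2,S3,S5,S8} and {S6,S7,S9}.
Refine {S0,S1,S2,S3,S5,S8} on symbol a: members go to different blocks, giving {S0,S1,S5} and {S2,S3,S8}.
Stable partition: {S0,S1,S5} | {S4} | {S6,S7,S9} | {S2,S3,S8} — 4 equivalence classes.
S4 and S8 end up in different blocks, so they are distinguishable. For instance, the string 'ε' is accepted from only S8.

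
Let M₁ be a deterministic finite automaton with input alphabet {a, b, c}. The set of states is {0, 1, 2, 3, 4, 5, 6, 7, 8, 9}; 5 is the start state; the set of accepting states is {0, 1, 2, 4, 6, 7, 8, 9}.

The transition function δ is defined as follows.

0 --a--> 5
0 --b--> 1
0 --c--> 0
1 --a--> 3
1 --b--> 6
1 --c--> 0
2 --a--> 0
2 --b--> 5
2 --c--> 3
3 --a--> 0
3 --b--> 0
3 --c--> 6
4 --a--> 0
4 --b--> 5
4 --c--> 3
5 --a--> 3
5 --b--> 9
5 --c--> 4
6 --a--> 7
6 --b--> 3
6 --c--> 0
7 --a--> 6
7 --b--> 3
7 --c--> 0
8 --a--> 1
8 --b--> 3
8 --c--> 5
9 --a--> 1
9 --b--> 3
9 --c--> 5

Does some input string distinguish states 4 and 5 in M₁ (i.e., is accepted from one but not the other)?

Yes

Reachable states from the start: {0,1,3,4,5,6,7,9}. Unreachable: {2,8} — drop them.
Start with accepting vs non-accepting: {0,1,4,6,7,9} | {3,5}.
On input a, block {0,1,4,6,7,9} splits into {4,6,7,9} and {0,1}.
Split {4,6,7,9} by δ(·,a) → {4,9} and {6,7}.
Split {3,5} by δ(·,a) → {3} and {5}.
Split {4,9} by δ(·,b) → {4} and {9}.
Split {0,1} by δ(·,a) → {0} and {1}.
Stable partition: {4} | {3} | {0} | {6,7} | {5} | {9} | {1} — 7 equivalence classes.
4 and 5 end up in different blocks, so they are distinguishable. For instance, the string 'ε' is accepted from only 4.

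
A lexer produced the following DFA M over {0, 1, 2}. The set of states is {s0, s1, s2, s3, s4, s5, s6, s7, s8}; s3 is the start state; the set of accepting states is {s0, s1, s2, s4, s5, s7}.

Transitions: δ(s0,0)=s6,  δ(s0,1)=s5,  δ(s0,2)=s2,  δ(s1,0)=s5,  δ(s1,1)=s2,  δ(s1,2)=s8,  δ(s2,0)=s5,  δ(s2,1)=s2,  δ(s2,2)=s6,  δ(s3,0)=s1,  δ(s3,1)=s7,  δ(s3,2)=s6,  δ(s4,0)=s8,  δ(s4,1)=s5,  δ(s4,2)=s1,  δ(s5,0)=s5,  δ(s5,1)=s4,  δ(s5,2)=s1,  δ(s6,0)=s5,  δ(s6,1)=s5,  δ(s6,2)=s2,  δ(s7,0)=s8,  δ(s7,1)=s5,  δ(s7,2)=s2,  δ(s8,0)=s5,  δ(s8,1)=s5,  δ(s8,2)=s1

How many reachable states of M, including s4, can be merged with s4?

2

First remove the unreachable states {s0}; 8 states remain.
Initial partition by acceptance: {s1,s2,s4,s5,s7} | {s3,s6,s8}.
On input 0, block {s1,s2,s4,s5,s7} splits into {s1,s2,s5} and {s4,s7}.
On input 1, block {s1,s2,s5} splits into {s1,s2} and {s5}.
On input 0, block {s3,s6,s8} splits into {s6,s8} and {s3}.
The partition is now stable with 5 blocks: {s1,s2} | {s6,s8} | {s4,s7} | {s5} | {s3}.
The equivalence class containing s4 is {s4,s7}, of size 2.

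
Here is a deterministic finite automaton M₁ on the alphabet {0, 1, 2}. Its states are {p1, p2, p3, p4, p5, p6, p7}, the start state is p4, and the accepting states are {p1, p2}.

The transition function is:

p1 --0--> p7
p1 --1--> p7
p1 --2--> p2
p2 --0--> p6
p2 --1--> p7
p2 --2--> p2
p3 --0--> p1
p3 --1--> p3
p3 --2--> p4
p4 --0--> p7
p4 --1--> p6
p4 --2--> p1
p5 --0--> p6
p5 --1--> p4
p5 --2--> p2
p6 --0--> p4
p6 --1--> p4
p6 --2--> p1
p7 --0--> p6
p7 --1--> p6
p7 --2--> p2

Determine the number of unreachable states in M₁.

2

BFS from p4 reaches {p1, p2, p4, p6, p7}; the 2 state(s) p3, p5 are never visited.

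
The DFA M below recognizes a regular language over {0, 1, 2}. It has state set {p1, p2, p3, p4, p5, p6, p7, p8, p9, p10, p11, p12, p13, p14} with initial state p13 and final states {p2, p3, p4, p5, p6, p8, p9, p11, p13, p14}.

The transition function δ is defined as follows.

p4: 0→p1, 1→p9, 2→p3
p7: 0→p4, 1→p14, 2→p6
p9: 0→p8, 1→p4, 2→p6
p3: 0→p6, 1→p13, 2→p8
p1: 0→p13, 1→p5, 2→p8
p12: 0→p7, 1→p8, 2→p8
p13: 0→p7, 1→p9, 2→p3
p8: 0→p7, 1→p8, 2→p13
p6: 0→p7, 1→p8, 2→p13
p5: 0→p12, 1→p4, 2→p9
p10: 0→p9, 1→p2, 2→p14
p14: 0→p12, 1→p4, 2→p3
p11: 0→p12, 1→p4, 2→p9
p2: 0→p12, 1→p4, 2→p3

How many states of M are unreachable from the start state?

3

Starting at p13 and following transitions, the reachable set is {p1, p3, p4, p5, p6, p7, p8, p9, p12, p13, p14}. That leaves p2, p10, p11 unreachable — 3 in total.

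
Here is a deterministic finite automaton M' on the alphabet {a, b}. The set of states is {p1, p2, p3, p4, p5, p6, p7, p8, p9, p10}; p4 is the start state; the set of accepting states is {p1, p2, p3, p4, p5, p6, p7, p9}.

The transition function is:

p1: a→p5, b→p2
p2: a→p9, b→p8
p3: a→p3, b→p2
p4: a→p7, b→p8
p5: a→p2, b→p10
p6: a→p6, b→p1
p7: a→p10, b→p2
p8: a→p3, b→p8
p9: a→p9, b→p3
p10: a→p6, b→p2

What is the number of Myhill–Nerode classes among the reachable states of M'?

10

Every state is reachable, so we keep all 10.
Start with accepting vs non-accepting: {p1,p2,p3,p4,p5,p6,p7,p9} | {p8,p10}.
On input a, block {p1,p2,p3,p4,p5,p6,p7,p9} splits into {p1,p2,p3,p4,p5,p6,p9} and {p7}.
On input a, block {p1,p2,p3,p4,p5,p6,p9} splits into {p1,p2,p3,p5,p6,p9} and {p4}.
Refine {p1,p2,p3,p5,p6,p9} on symbol b: members go to different blocks, giving {p1,p3,p6,p9} and {p2,p5}.
Split {p1,p3,p6,p9} by δ(·,a) → {p3,p6,p9} and {p1}.
Refine {p3,p6,p9} on symbol b: members go to different blocks, giving {p3} and {p6} and {p9}.
Refine {p8,p10} on symbol a: members go to different blocks, giving {p8} and {p10}.
Split {p2,p5} by δ(·,a) → {p2} and {p5}.
No further refinement is possible. Final partition (10 blocks): {p3} | {p8} | {p7} | {p4} | {p2} | {p1} | {p6} | {p9} | {p10} | {p5}.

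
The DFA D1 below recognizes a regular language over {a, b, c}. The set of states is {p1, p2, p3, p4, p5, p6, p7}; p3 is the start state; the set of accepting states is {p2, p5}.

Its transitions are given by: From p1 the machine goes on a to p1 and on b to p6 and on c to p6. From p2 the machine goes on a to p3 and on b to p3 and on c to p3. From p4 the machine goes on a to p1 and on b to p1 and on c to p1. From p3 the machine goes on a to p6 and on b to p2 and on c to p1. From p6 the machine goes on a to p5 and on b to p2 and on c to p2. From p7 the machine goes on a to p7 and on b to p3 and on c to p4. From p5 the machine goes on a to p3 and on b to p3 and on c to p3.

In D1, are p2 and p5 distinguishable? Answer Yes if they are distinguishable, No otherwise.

No

States {p4,p7} cannot be reached from the start state, so discard them.
Start with accepting vs non-accepting: {p2,p5} | {p1,p3,p6}.
Split {p1,p3,p6} by δ(·,a) → {p1,p3} and {p6}.
Refine {p1,p3} on symbol a: members go to different blocks, giving {p1} and {p3}.
The partition is now stable with 4 blocks: {p2,p5} | {p1} | {p6} | {p3}.
p2 and p5 lie in the same block of the stable partition, so they are equivalent — no string distinguishes them.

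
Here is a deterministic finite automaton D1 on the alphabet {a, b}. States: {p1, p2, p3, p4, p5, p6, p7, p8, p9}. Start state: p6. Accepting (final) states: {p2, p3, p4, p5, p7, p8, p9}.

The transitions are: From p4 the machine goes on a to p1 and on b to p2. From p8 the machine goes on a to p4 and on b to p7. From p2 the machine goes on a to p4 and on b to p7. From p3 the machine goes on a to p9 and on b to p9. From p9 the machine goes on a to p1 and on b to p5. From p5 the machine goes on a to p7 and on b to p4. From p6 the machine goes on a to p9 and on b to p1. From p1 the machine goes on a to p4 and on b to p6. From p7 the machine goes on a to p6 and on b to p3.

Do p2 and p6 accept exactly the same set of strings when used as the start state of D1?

First remove the unreachable states {p8}; 8 states remain.
Initial partition by acceptance: {p2,p3,p4,p5,p7,p9} | {p1,p6}.
Split {p2,p3,p4,p5,p7,p9} by δ(·,a) → {p2,p3,p5} and {p4,p7,p9}.
The partition is now stable with 3 blocks: {p2,p3,p5} | {p1,p6} | {p4,p7,p9}.
p2 and p6 end up in different blocks, so they are distinguishable. For instance, the string 'ε' is accepted from only p2.

No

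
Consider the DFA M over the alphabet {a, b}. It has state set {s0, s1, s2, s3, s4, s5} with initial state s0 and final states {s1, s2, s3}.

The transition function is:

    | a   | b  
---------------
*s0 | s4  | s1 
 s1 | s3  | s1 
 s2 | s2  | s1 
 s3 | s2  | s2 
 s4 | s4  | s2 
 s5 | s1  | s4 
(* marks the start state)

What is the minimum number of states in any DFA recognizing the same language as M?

2

States {s5} cannot be reached from the start state, so discard them.
P0 = {s1,s2,s3} | {s0,s4}.
No further refinement is possible. Final partition (2 blocks): {s1,s2,s3} | {s0,s4}.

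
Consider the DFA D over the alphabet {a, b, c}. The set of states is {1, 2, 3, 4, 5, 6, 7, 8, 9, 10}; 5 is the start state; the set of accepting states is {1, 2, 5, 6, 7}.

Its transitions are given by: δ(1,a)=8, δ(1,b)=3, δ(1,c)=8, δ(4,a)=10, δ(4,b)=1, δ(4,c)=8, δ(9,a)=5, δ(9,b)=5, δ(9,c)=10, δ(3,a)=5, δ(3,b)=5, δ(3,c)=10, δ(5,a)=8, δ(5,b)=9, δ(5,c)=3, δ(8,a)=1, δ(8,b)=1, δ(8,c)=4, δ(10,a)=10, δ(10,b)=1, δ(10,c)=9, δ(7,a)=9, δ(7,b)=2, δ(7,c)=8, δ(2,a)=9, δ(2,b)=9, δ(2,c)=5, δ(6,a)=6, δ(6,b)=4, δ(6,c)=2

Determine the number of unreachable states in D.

No path from 5 leads to 2, 6, 7; the other 7 states are all reachable.

3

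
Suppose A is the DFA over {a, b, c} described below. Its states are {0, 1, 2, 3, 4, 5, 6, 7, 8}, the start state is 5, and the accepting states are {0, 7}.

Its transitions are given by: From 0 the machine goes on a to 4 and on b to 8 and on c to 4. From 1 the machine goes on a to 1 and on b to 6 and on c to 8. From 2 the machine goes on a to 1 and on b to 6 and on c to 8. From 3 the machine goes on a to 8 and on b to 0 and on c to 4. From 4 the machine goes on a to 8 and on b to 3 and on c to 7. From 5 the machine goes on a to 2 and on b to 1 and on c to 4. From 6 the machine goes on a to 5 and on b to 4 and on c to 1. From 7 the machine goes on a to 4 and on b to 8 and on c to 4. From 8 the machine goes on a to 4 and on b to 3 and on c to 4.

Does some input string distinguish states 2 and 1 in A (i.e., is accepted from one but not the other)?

No

P0 = {0,7} | {1,2,3,4,5,6,8}.
On input b, block {1,2,3,4,5,6,8} splits into {1,2,4,5,6,8} and {3}.
Refine {1,2,4,5,6,8} on symbol b: members go to different blocks, giving {1,2,5,6} and {4,8}.
Refine {1,2,5,6} on symbol b: members go to different blocks, giving {1,2,5} and {6}.
On input b, block {1,2,5} splits into {1,2} and {5}.
Refine {4,8} on symbol c: members go to different blocks, giving {4} and {8}.
No further refinement is possible. Final partition (7 blocks): {0,7} | {1,2} | {3} | {4} | {6} | {5} | {8}.
2 and 1 lie in the same block of the stable partition, so they are equivalent — no string distinguishes them.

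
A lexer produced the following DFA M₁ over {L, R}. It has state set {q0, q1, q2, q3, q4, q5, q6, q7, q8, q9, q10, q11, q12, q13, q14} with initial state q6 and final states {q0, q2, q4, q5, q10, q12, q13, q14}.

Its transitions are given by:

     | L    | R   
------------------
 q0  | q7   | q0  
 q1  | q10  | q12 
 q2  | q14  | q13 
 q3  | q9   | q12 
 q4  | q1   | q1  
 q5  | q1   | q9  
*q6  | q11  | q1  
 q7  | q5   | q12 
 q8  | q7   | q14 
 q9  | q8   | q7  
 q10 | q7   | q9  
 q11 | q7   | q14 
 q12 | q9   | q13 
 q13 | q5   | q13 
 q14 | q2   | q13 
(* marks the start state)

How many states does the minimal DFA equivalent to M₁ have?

7

Reachable states from the start: {q1,q2,q5,q6,q7,q8,q9,q10,q11,q12,q13,q14}. Unreachable: {q0,q3,q4} — drop them.
Start with accepting vs non-accepting: {q2,q5,q10,q12,q13,q14} | {q1,q6,q7,q8,q9,q11}.
Split {q2,q5,q10,q12,q13,q14} by δ(·,L) → {q2,q13,q14} and {q5,q10,q12}.
On input L, block {q2,q13,q14} splits into {q2,q14} and {q13}.
On input L, block {q1,q6,q7,q8,q9,q11} splits into {q6,q8,q9,q11} and {q1,q7}.
On input L, block {q6,q8,q9,q11} splits into {q6,q9} and {q8,q11}.
Refine {q5,q10,q12} on symbol L: members go to different blocks, giving {q5,q10} and {q12}.
The partition is now stable with 7 blocks: {q2,q14} | {q6,q9} | {q5,q10} | {q13} | {q1,q7} | {q8,q11} | {q12}.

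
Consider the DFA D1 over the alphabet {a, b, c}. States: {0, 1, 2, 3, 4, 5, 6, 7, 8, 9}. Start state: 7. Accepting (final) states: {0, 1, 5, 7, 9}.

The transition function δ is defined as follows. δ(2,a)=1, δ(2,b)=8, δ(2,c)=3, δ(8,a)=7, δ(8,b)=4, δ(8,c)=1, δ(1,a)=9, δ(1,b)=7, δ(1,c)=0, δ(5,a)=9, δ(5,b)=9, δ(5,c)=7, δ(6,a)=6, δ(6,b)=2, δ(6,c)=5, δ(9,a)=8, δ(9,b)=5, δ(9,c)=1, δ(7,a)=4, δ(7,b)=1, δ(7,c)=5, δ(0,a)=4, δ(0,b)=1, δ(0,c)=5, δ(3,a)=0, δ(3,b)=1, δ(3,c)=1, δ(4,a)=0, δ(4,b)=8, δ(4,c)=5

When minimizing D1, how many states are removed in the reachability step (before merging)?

Starting at 7 and following transitions, the reachable set is {0, 1, 4, 5, 7, 8, 9}. That leaves 2, 3, 6 unreachable — 3 in total.

3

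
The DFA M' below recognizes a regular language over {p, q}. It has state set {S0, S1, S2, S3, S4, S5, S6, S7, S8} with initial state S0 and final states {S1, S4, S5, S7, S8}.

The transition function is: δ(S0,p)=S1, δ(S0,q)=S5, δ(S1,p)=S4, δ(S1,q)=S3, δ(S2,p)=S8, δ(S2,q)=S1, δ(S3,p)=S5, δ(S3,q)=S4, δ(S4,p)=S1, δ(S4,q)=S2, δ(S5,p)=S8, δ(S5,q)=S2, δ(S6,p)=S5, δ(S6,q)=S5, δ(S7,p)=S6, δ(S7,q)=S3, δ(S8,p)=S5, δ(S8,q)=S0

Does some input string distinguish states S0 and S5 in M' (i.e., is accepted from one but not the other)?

Yes

States {S6,S7} cannot be reached from the start state, so discard them.
P0 = {S1,S4,S5,S8} | {S0,S2,S3}.
The partition is now stable with 2 blocks: {S1,S4,S5,S8} | {S0,S2,S3}.
S0 and S5 end up in different blocks, so they are distinguishable. For instance, the string 'ε' is accepted from only S5.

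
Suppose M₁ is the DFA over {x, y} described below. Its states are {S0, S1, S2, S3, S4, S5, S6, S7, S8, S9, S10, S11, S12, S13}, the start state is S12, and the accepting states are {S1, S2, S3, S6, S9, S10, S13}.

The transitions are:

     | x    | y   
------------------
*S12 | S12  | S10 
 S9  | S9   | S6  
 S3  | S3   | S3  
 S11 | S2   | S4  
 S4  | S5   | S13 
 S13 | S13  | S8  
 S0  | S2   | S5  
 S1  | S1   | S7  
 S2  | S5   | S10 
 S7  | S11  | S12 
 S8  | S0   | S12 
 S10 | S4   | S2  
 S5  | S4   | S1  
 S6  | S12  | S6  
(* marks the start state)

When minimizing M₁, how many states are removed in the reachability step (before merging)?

3

Starting at S12 and following transitions, the reachable set is {S0, S1, S2, S4, S5, S7, S8, S10, S11, S12, S13}. That leaves S3, S6, S9 unreachable — 3 in total.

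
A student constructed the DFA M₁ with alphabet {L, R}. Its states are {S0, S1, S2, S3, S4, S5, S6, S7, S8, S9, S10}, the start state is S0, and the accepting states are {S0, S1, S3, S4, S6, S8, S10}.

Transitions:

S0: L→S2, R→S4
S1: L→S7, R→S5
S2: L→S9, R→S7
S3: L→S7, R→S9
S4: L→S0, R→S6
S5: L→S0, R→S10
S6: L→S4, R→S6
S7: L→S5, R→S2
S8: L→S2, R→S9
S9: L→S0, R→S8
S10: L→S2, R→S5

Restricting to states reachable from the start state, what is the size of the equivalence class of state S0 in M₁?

1

States {S1,S3} cannot be reached from the start state, so discard them.
Initial partition by acceptance: {S0,S4,S6,S8,S10} | {S2,S5,S7,S9}.
On input L, block {S0,S4,S6,S8,S10} splits into {S0,S8,S10} and {S4,S6}.
Refine {S0,S8,S10} on symbol R: members go to different blocks, giving {S8,S10} and {S0}.
Refine {S2,S5,S7,S9} on symbol L: members go to different blocks, giving {S2,S7} and {S5,S9}.
Refine {S4,S6} on symbol L: members go to different blocks, giving {S4} and {S6}.
The partition is now stable with 6 blocks: {S8,S10} | {S2,S7} | {S4} | {S0} | {S5,S9} | {S6}.
State S0 belongs to the block {S0}, which has 1 states.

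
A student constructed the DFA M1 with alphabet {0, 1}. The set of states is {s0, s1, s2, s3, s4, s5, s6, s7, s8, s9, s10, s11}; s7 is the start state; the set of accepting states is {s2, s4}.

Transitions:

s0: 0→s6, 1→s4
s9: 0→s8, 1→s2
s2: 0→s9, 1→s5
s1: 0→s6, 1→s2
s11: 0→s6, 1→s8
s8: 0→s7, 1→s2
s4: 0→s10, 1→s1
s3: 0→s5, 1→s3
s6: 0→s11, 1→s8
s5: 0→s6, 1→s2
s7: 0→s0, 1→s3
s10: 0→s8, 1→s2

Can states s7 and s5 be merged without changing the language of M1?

Initial partition by acceptance: {s2,s4} | {s0,s1,s3,s5,s6,s7,s8,s9,s10,s11}.
Split {s0,s1,s3,s5,s6,s7,s8,s9,s10,s11} by δ(·,1) → {s0,s1,s5,s8,s9,s10} and {s3,s6,s7,s11}.
On input 0, block {s0,s1,s5,s8,s9,s10} splits into {s0,s1,s5,s8} and {s9,s10}.
Refine {s3,s6,s7,s11} on symbol 0: members go to different blocks, giving {s3,s7} and {s6,s11}.
Refine {s0,s1,s5,s8} on symbol 0: members go to different blocks, giving {s0,s1,s5} and {s8}.
No further refinement is possible. Final partition (6 blocks): {s2,s4} | {s0,s1,s5} | {s3,s7} | {s9,s10} | {s6,s11} | {s8}.
s7 and s5 end up in different blocks, so they are distinguishable. For instance, the string '1' is accepted from only s5.

No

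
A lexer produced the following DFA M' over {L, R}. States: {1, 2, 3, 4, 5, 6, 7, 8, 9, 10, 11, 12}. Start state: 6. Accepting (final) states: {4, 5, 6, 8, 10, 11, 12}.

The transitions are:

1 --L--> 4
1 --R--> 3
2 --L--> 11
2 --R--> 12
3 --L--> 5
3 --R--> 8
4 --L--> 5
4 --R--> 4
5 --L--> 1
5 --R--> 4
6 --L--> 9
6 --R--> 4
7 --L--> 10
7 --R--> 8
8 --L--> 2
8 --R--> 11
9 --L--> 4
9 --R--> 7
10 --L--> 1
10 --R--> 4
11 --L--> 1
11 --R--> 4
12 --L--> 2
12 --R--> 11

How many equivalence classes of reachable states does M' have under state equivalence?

5

All states are reachable from the start state.
Start with accepting vs non-accepting: {4,5,6,8,10,11,12} | {1,2,3,7,9}.
Split {4,5,6,8,10,11,12} by δ(·,L) → {5,6,8,10,11,12} and {4}.
Refine {5,6,8,10,11,12} on symbol R: members go to different blocks, giving {5,6,10,11} and {8,12}.
Refine {1,2,3,7,9} on symbol L: members go to different blocks, giving {2,3,7} and {1,9}.
No further refinement is possible. Final partition (5 blocks): {5,6,10,11} | {2,3,7} | {4} | {8,12} | {1,9}.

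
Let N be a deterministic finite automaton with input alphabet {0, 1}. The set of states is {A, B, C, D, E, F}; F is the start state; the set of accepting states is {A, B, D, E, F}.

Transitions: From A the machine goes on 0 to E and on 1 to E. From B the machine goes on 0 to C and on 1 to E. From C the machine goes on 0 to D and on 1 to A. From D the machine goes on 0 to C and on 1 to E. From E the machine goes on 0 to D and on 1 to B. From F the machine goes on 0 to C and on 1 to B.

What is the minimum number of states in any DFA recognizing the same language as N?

Start with accepting vs non-accepting: {A,B,D,E,F} | {C}.
Split {A,B,D,E,F} by δ(·,0) → {B,D,F} and {A,E}.
On input 1, block {B,D,F} splits into {B,D} and {F}.
Split {A,E} by δ(·,0) → {A} and {E}.
Stable partition: {B,D} | {C} | {A} | {F} | {E} — 5 equivalence classes.

5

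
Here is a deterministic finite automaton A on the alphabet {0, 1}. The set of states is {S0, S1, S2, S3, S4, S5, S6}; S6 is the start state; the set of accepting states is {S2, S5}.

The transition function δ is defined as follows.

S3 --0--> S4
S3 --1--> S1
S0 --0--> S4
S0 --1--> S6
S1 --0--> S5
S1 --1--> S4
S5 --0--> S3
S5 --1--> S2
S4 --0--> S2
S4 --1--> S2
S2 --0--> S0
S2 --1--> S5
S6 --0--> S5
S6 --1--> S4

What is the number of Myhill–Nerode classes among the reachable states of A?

P0 = {S2,S5} | {S0,S1,S3,S4,S6}.
Refine {S0,S1,S3,S4,S6} on symbol 0: members go to different blocks, giving {S1,S4,S6} and {S0,S3}.
Refine {S1,S4,S6} on symbol 1: members go to different blocks, giving {S1,S6} and {S4}.
The partition is now stable with 4 blocks: {S2,S5} | {S1,S6} | {S0,S3} | {S4}.

4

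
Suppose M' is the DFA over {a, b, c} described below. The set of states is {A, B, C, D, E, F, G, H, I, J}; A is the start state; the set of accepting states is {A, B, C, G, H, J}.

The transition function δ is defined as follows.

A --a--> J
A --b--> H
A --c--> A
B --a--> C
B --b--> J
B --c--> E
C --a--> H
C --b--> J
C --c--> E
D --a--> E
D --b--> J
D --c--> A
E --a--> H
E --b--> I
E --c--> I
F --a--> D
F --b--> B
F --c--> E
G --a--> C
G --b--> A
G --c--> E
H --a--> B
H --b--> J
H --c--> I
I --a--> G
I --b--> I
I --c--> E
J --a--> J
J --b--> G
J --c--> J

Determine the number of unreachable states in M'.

2

No path from A leads to D, F; the other 8 states are all reachable.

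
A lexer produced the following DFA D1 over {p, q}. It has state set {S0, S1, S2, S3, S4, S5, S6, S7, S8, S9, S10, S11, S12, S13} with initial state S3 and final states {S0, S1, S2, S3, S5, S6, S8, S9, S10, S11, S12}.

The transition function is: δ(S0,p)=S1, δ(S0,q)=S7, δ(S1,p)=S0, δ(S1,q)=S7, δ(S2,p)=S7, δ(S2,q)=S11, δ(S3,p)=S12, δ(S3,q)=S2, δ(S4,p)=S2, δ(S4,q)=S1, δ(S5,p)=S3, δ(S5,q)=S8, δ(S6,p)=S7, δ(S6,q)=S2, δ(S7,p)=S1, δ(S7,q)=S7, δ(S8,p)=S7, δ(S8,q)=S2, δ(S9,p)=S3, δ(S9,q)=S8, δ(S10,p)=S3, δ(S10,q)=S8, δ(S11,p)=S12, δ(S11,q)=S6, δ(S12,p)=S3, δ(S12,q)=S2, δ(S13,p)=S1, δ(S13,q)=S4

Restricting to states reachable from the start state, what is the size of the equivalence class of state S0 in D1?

2

First remove the unreachable states {S4,S5,S8,S9,S10,S13}; 8 states remain.
P0 = {S0,S1,S2,S3,S6,S11,S12} | {S7}.
On input p, block {S0,S1,S2,S3,S6,S11,S12} splits into {S0,S1,S3,S11,S12} and {S2,S6}.
Split {S0,S1,S3,S11,S12} by δ(·,q) → {S3,S11,S12} and {S0,S1}.
Split {S2,S6} by δ(·,q) → {S2} and {S6}.
Split {S3,S11,S12} by δ(·,q) → {S3,S12} and {S11}.
No further refinement is possible. Final partition (6 blocks): {S3,S12} | {S7} | {S2} | {S0,S1} | {S6} | {S11}.
State S0 belongs to the block {S0,S1}, which has 2 states.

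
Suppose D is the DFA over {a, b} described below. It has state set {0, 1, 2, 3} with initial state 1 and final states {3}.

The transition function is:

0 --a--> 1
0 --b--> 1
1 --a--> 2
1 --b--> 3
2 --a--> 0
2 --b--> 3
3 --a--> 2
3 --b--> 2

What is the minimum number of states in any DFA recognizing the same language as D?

4

Every state is reachable, so we keep all 4.
Start with accepting vs non-accepting: {3} | {0,1,2}.
Refine {0,1,2} on symbol b: members go to different blocks, giving {1,2} and {0}.
Refine {1,2} on symbol a: members go to different blocks, giving {1} and {2}.
No further refinement is possible. Final partition (4 blocks): {3} | {1} | {0} | {2}.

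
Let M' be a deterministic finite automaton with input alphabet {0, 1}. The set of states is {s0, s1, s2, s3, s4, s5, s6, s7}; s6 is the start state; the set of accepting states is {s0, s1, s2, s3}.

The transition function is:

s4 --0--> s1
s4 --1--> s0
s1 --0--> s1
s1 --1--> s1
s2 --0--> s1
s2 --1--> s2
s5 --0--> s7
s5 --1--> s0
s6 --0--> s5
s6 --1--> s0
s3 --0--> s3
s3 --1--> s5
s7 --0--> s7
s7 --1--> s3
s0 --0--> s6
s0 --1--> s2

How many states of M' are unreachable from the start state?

Starting at s6 and following transitions, the reachable set is {s0, s1, s2, s3, s5, s6, s7}. That leaves s4 unreachable — 1 in total.

1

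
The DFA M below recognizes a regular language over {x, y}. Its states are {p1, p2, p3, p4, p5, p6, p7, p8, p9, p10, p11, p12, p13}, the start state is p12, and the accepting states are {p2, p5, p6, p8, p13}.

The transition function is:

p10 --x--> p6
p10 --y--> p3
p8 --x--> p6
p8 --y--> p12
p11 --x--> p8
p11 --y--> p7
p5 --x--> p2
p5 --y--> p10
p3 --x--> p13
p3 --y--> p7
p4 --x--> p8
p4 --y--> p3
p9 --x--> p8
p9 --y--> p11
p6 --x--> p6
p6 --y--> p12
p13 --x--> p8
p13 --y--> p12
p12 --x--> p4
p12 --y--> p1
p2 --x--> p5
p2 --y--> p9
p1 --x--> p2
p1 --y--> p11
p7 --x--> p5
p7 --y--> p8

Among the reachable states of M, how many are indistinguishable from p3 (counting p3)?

Start with accepting vs non-accepting: {p2,p5,p6,p8,p13} | {p1,p3,p4,p7,p9,p10,p11,p12}.
Split {p1,p3,p4,p7,p9,p10,p11,p12} by δ(·,x) → {p1,p3,p4,p7,p9,p10,p11} and {p12}.
Split {p2,p5,p6,p8,p13} by δ(·,y) → {p6,p8,p13} and {p2,p5}.
On input x, block {p1,p3,p4,p7,p9,p10,p11} splits into {p3,p4,p9,p10,p11} and {p1,p7}.
Refine {p3,p4,p9,p10,p11} on symbol y: members go to different blocks, giving {p4,p9,p10} and {p3,p11}.
Split {p1,p7} by δ(·,y) → {p1} and {p7}.
The partition is now stable with 7 blocks: {p6,p8,p13} | {p4,p9,p10} | {p12} | {p2,p5} | {p1} | {p3,p11} | {p7}.
State p3 belongs to the block {p3,p11}, which has 2 states.

2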